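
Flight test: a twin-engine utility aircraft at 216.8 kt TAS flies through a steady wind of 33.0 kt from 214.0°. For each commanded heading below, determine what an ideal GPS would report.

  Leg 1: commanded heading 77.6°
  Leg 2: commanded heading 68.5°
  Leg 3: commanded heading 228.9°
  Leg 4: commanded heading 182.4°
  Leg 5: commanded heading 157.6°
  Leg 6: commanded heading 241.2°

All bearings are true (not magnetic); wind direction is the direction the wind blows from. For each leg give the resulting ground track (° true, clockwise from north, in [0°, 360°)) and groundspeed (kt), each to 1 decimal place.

Leg 1: track=72.2°, groundspeed=241.8 kt
Leg 2: track=64.1°, groundspeed=244.7 kt
Leg 3: track=231.5°, groundspeed=185.1 kt
Leg 4: track=177.2°, groundspeed=189.5 kt
Leg 5: track=149.7°, groundspeed=200.4 kt
Leg 6: track=245.8°, groundspeed=188.1 kt

Leg 1: heading 77.6°; drift -5.4° → track 72.2°, groundspeed 241.8 kt
Leg 2: heading 68.5°; drift -4.4° → track 64.1°, groundspeed 244.7 kt
Leg 3: heading 228.9°; drift +2.6° → track 231.5°, groundspeed 185.1 kt
Leg 4: heading 182.4°; drift -5.2° → track 177.2°, groundspeed 189.5 kt
Leg 5: heading 157.6°; drift -7.9° → track 149.7°, groundspeed 200.4 kt
Leg 6: heading 241.2°; drift +4.6° → track 245.8°, groundspeed 188.1 kt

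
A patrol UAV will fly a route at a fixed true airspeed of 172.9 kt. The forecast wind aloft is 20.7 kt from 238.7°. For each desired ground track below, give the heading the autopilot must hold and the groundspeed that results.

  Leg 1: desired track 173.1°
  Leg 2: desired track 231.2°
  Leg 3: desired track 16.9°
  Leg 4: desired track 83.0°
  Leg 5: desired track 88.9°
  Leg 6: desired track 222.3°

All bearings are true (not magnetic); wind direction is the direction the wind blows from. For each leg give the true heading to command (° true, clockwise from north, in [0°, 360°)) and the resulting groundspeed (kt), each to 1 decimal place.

Leg 1: heading=179.4°, groundspeed=163.3 kt
Leg 2: heading=232.1°, groundspeed=152.4 kt
Leg 3: heading=12.3°, groundspeed=187.8 kt
Leg 4: heading=85.8°, groundspeed=191.6 kt
Leg 5: heading=92.4°, groundspeed=190.5 kt
Leg 6: heading=224.2°, groundspeed=152.9 kt

Leg 1: desired track 173.1°; wind correction +6.3° → command heading 179.4°, groundspeed 163.3 kt
Leg 2: desired track 231.2°; wind correction +0.9° → command heading 232.1°, groundspeed 152.4 kt
Leg 3: desired track 16.9°; wind correction -4.6° → command heading 12.3°, groundspeed 187.8 kt
Leg 4: desired track 83.0°; wind correction +2.8° → command heading 85.8°, groundspeed 191.6 kt
Leg 5: desired track 88.9°; wind correction +3.5° → command heading 92.4°, groundspeed 190.5 kt
Leg 6: desired track 222.3°; wind correction +1.9° → command heading 224.2°, groundspeed 152.9 kt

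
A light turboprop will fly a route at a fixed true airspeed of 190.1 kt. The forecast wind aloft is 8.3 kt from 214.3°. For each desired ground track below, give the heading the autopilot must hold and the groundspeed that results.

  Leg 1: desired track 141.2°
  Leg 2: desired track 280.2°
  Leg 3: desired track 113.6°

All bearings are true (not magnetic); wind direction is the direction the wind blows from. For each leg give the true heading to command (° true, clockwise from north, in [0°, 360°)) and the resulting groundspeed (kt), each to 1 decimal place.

Leg 1: heading=143.6°, groundspeed=187.5 kt
Leg 2: heading=277.9°, groundspeed=186.6 kt
Leg 3: heading=116.1°, groundspeed=191.5 kt

Leg 1: desired track 141.2°; wind correction +2.4° → command heading 143.6°, groundspeed 187.5 kt
Leg 2: desired track 280.2°; wind correction -2.3° → command heading 277.9°, groundspeed 186.6 kt
Leg 3: desired track 113.6°; wind correction +2.5° → command heading 116.1°, groundspeed 191.5 kt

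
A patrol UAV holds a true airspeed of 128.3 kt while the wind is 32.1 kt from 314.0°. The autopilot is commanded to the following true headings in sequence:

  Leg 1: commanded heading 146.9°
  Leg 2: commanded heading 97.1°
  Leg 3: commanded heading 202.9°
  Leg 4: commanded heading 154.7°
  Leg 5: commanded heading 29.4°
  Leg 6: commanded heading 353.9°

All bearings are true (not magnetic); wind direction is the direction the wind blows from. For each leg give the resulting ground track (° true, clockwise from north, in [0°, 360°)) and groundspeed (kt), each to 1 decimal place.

Leg 1: heading 146.9°; drift -2.6° → track 144.3°, groundspeed 159.8 kt
Leg 2: heading 97.1°; drift +7.1° → track 104.2°, groundspeed 155.2 kt
Leg 3: heading 202.9°; drift -12.1° → track 190.8°, groundspeed 143.0 kt
Leg 4: heading 154.7°; drift -4.1° → track 150.6°, groundspeed 158.7 kt
Leg 5: heading 29.4°; drift +14.5° → track 43.9°, groundspeed 124.2 kt
Leg 6: heading 353.9°; drift +11.2° → track 5.1°, groundspeed 105.7 kt

Leg 1: track=144.3°, groundspeed=159.8 kt
Leg 2: track=104.2°, groundspeed=155.2 kt
Leg 3: track=190.8°, groundspeed=143.0 kt
Leg 4: track=150.6°, groundspeed=158.7 kt
Leg 5: track=43.9°, groundspeed=124.2 kt
Leg 6: track=5.1°, groundspeed=105.7 kt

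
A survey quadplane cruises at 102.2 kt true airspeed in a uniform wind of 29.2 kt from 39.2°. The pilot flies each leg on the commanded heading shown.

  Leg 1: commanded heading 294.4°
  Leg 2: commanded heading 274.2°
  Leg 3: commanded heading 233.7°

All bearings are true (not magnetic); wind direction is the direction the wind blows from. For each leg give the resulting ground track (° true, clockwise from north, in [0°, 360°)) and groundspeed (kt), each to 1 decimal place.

Leg 1: heading 294.4°; drift -14.4° → track 280.0°, groundspeed 113.2 kt
Leg 2: heading 274.2°; drift -11.4° → track 262.8°, groundspeed 121.3 kt
Leg 3: heading 233.7°; drift -3.2° → track 230.5°, groundspeed 130.7 kt

Leg 1: track=280.0°, groundspeed=113.2 kt
Leg 2: track=262.8°, groundspeed=121.3 kt
Leg 3: track=230.5°, groundspeed=130.7 kt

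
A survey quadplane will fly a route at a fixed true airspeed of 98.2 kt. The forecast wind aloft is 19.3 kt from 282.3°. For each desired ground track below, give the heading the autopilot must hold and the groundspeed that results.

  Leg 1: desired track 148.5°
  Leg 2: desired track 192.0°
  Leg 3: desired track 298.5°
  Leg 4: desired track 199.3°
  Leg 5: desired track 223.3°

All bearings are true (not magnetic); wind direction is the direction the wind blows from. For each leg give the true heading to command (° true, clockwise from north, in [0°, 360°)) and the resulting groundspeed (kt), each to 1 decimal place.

Leg 1: desired track 148.5°; wind correction +8.2° → command heading 156.7°, groundspeed 110.6 kt
Leg 2: desired track 192.0°; wind correction +11.3° → command heading 203.3°, groundspeed 96.4 kt
Leg 3: desired track 298.5°; wind correction -3.1° → command heading 295.4°, groundspeed 79.5 kt
Leg 4: desired track 199.3°; wind correction +11.2° → command heading 210.5°, groundspeed 94.0 kt
Leg 5: desired track 223.3°; wind correction +9.7° → command heading 233.0°, groundspeed 86.9 kt

Leg 1: heading=156.7°, groundspeed=110.6 kt
Leg 2: heading=203.3°, groundspeed=96.4 kt
Leg 3: heading=295.4°, groundspeed=79.5 kt
Leg 4: heading=210.5°, groundspeed=94.0 kt
Leg 5: heading=233.0°, groundspeed=86.9 kt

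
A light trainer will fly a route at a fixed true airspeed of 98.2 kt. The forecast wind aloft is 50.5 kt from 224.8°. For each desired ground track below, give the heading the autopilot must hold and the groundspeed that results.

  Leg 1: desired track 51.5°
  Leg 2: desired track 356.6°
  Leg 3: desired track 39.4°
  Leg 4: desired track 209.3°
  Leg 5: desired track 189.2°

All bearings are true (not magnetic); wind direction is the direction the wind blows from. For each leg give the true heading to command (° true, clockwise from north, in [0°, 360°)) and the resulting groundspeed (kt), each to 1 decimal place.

Leg 1: heading=54.9°, groundspeed=148.2 kt
Leg 2: heading=334.1°, groundspeed=124.4 kt
Leg 3: heading=36.6°, groundspeed=148.4 kt
Leg 4: heading=217.2°, groundspeed=48.6 kt
Leg 5: heading=206.6°, groundspeed=52.6 kt

Leg 1: desired track 51.5°; wind correction +3.4° → command heading 54.9°, groundspeed 148.2 kt
Leg 2: desired track 356.6°; wind correction -22.5° → command heading 334.1°, groundspeed 124.4 kt
Leg 3: desired track 39.4°; wind correction -2.8° → command heading 36.6°, groundspeed 148.4 kt
Leg 4: desired track 209.3°; wind correction +7.9° → command heading 217.2°, groundspeed 48.6 kt
Leg 5: desired track 189.2°; wind correction +17.4° → command heading 206.6°, groundspeed 52.6 kt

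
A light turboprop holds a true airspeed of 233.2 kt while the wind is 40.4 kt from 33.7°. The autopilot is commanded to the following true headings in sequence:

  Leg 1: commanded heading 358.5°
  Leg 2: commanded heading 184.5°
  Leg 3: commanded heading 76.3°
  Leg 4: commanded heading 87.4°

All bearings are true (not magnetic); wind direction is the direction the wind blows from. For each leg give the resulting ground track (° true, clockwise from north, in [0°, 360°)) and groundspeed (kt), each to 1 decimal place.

Leg 1: track=351.9°, groundspeed=201.5 kt
Leg 2: track=188.7°, groundspeed=269.2 kt
Leg 3: track=84.0°, groundspeed=205.3 kt
Leg 4: track=96.2°, groundspeed=211.8 kt

Leg 1: heading 358.5°; drift -6.6° → track 351.9°, groundspeed 201.5 kt
Leg 2: heading 184.5°; drift +4.2° → track 188.7°, groundspeed 269.2 kt
Leg 3: heading 76.3°; drift +7.7° → track 84.0°, groundspeed 205.3 kt
Leg 4: heading 87.4°; drift +8.8° → track 96.2°, groundspeed 211.8 kt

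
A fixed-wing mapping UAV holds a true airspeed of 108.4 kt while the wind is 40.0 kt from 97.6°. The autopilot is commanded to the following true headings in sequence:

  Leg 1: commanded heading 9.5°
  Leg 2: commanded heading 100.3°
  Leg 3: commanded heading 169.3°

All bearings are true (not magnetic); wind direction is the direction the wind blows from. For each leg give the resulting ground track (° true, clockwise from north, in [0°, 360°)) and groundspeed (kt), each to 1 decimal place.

Leg 1: track=349.0°, groundspeed=114.3 kt
Leg 2: track=101.9°, groundspeed=68.5 kt
Leg 3: track=190.9°, groundspeed=103.1 kt

Leg 1: heading 9.5°; drift -20.5° → track 349.0°, groundspeed 114.3 kt
Leg 2: heading 100.3°; drift +1.6° → track 101.9°, groundspeed 68.5 kt
Leg 3: heading 169.3°; drift +21.6° → track 190.9°, groundspeed 103.1 kt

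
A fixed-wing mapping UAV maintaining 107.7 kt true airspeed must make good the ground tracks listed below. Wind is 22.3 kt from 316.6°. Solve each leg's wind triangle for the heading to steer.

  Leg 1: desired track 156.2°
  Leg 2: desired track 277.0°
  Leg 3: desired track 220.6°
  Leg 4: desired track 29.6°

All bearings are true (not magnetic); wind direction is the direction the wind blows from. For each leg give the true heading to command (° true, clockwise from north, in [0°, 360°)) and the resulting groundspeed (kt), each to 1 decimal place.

Leg 1: heading=160.2°, groundspeed=128.4 kt
Leg 2: heading=284.6°, groundspeed=89.6 kt
Leg 3: heading=232.5°, groundspeed=107.7 kt
Leg 4: heading=18.2°, groundspeed=99.0 kt

Leg 1: desired track 156.2°; wind correction +4.0° → command heading 160.2°, groundspeed 128.4 kt
Leg 2: desired track 277.0°; wind correction +7.6° → command heading 284.6°, groundspeed 89.6 kt
Leg 3: desired track 220.6°; wind correction +11.9° → command heading 232.5°, groundspeed 107.7 kt
Leg 4: desired track 29.6°; wind correction -11.4° → command heading 18.2°, groundspeed 99.0 kt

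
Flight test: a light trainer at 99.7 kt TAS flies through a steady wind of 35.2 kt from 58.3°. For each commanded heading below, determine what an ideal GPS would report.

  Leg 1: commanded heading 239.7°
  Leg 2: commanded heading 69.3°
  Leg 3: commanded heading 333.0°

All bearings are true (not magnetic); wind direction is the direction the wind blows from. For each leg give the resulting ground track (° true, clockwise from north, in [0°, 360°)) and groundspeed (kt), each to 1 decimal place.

Leg 1: heading 239.7°; drift -0.4° → track 239.3°, groundspeed 134.9 kt
Leg 2: heading 69.3°; drift +5.9° → track 75.2°, groundspeed 65.5 kt
Leg 3: heading 333.0°; drift -19.9° → track 313.1°, groundspeed 103.0 kt

Leg 1: track=239.3°, groundspeed=134.9 kt
Leg 2: track=75.2°, groundspeed=65.5 kt
Leg 3: track=313.1°, groundspeed=103.0 kt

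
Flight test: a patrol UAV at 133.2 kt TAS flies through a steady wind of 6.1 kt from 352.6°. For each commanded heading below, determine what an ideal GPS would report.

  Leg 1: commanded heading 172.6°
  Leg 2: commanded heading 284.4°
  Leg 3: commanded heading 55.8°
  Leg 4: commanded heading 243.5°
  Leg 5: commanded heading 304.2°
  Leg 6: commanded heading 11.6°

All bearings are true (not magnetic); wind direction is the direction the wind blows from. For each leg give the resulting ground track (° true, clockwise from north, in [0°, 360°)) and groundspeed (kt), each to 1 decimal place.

Leg 1: heading 172.6°; drift +0.0° → track 172.6°, groundspeed 139.3 kt
Leg 2: heading 284.4°; drift -2.5° → track 281.9°, groundspeed 131.1 kt
Leg 3: heading 55.8°; drift +2.4° → track 58.2°, groundspeed 130.6 kt
Leg 4: heading 243.5°; drift -2.4° → track 241.1°, groundspeed 135.3 kt
Leg 5: heading 304.2°; drift -2.0° → track 302.2°, groundspeed 129.2 kt
Leg 6: heading 11.6°; drift +0.9° → track 12.5°, groundspeed 127.4 kt

Leg 1: track=172.6°, groundspeed=139.3 kt
Leg 2: track=281.9°, groundspeed=131.1 kt
Leg 3: track=58.2°, groundspeed=130.6 kt
Leg 4: track=241.1°, groundspeed=135.3 kt
Leg 5: track=302.2°, groundspeed=129.2 kt
Leg 6: track=12.5°, groundspeed=127.4 kt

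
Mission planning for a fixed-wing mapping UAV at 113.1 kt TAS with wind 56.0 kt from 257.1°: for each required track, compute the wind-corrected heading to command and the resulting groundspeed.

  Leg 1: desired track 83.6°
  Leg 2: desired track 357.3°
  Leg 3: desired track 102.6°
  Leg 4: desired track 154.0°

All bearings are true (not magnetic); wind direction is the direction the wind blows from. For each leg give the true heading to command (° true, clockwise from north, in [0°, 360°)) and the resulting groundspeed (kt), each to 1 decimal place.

Leg 1: heading=86.8°, groundspeed=168.6 kt
Leg 2: heading=328.1°, groundspeed=108.7 kt
Leg 3: heading=114.9°, groundspeed=161.0 kt
Leg 4: heading=182.8°, groundspeed=111.8 kt

Leg 1: desired track 83.6°; wind correction +3.2° → command heading 86.8°, groundspeed 168.6 kt
Leg 2: desired track 357.3°; wind correction -29.2° → command heading 328.1°, groundspeed 108.7 kt
Leg 3: desired track 102.6°; wind correction +12.3° → command heading 114.9°, groundspeed 161.0 kt
Leg 4: desired track 154.0°; wind correction +28.8° → command heading 182.8°, groundspeed 111.8 kt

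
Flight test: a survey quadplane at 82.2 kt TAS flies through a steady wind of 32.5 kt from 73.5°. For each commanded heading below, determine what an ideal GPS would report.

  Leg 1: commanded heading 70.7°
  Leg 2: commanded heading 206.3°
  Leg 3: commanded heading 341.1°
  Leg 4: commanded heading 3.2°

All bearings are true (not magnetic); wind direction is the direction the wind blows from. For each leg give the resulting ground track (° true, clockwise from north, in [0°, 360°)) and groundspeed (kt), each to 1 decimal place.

Leg 1: heading 70.7°; drift -1.8° → track 68.9°, groundspeed 49.8 kt
Leg 2: heading 206.3°; drift +12.9° → track 219.2°, groundspeed 107.0 kt
Leg 3: heading 341.1°; drift -21.2° → track 319.9°, groundspeed 89.6 kt
Leg 4: heading 3.2°; drift -23.2° → track 340.0°, groundspeed 77.5 kt

Leg 1: track=68.9°, groundspeed=49.8 kt
Leg 2: track=219.2°, groundspeed=107.0 kt
Leg 3: track=319.9°, groundspeed=89.6 kt
Leg 4: track=340.0°, groundspeed=77.5 kt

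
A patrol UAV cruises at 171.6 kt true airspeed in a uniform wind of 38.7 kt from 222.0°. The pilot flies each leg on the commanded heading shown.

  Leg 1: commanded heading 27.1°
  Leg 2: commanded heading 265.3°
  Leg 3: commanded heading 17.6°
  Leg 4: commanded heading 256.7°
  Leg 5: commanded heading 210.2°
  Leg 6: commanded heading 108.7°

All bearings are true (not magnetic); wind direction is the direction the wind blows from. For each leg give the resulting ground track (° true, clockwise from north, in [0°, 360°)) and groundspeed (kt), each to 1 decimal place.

Leg 1: heading 27.1°; drift +2.7° → track 29.8°, groundspeed 209.2 kt
Leg 2: heading 265.3°; drift +10.5° → track 275.8°, groundspeed 145.9 kt
Leg 3: heading 17.6°; drift +4.4° → track 22.0°, groundspeed 207.5 kt
Leg 4: heading 256.7°; drift +9.0° → track 265.7°, groundspeed 141.5 kt
Leg 5: heading 210.2°; drift -3.4° → track 206.8°, groundspeed 134.0 kt
Leg 6: heading 108.7°; drift -10.8° → track 97.9°, groundspeed 190.3 kt

Leg 1: track=29.8°, groundspeed=209.2 kt
Leg 2: track=275.8°, groundspeed=145.9 kt
Leg 3: track=22.0°, groundspeed=207.5 kt
Leg 4: track=265.7°, groundspeed=141.5 kt
Leg 5: track=206.8°, groundspeed=134.0 kt
Leg 6: track=97.9°, groundspeed=190.3 kt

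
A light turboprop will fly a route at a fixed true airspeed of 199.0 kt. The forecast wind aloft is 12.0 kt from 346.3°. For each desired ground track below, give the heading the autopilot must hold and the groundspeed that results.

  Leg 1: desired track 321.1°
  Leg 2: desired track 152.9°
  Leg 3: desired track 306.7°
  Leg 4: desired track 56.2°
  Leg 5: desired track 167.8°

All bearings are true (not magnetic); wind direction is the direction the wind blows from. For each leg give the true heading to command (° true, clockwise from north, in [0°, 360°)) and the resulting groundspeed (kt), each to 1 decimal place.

Leg 1: heading=322.6°, groundspeed=188.1 kt
Leg 2: heading=152.1°, groundspeed=210.7 kt
Leg 3: heading=308.9°, groundspeed=189.6 kt
Leg 4: heading=53.0°, groundspeed=194.6 kt
Leg 5: heading=167.9°, groundspeed=211.0 kt

Leg 1: desired track 321.1°; wind correction +1.5° → command heading 322.6°, groundspeed 188.1 kt
Leg 2: desired track 152.9°; wind correction -0.8° → command heading 152.1°, groundspeed 210.7 kt
Leg 3: desired track 306.7°; wind correction +2.2° → command heading 308.9°, groundspeed 189.6 kt
Leg 4: desired track 56.2°; wind correction -3.2° → command heading 53.0°, groundspeed 194.6 kt
Leg 5: desired track 167.8°; wind correction +0.1° → command heading 167.9°, groundspeed 211.0 kt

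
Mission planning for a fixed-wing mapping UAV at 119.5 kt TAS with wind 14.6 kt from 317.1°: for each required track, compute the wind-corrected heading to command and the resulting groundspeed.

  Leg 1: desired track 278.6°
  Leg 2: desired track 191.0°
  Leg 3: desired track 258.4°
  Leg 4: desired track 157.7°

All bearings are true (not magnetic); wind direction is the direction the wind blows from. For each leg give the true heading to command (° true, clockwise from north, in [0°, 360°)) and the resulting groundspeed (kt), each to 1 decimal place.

Leg 1: heading=283.0°, groundspeed=107.7 kt
Leg 2: heading=196.7°, groundspeed=127.5 kt
Leg 3: heading=264.4°, groundspeed=111.3 kt
Leg 4: heading=160.2°, groundspeed=133.1 kt

Leg 1: desired track 278.6°; wind correction +4.4° → command heading 283.0°, groundspeed 107.7 kt
Leg 2: desired track 191.0°; wind correction +5.7° → command heading 196.7°, groundspeed 127.5 kt
Leg 3: desired track 258.4°; wind correction +6.0° → command heading 264.4°, groundspeed 111.3 kt
Leg 4: desired track 157.7°; wind correction +2.5° → command heading 160.2°, groundspeed 133.1 kt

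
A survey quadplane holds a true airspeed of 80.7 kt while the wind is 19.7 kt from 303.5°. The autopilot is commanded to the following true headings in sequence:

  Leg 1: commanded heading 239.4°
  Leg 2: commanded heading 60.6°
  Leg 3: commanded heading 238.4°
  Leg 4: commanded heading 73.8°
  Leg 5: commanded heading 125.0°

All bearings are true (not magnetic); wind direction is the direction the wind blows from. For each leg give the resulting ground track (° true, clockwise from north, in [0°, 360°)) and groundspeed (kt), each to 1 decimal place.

Leg 1: track=225.6°, groundspeed=74.2 kt
Leg 2: track=71.7°, groundspeed=91.4 kt
Leg 3: track=224.5°, groundspeed=74.6 kt
Leg 4: track=82.9°, groundspeed=94.6 kt
Leg 5: track=124.7°, groundspeed=100.4 kt

Leg 1: heading 239.4°; drift -13.8° → track 225.6°, groundspeed 74.2 kt
Leg 2: heading 60.6°; drift +11.1° → track 71.7°, groundspeed 91.4 kt
Leg 3: heading 238.4°; drift -13.9° → track 224.5°, groundspeed 74.6 kt
Leg 4: heading 73.8°; drift +9.1° → track 82.9°, groundspeed 94.6 kt
Leg 5: heading 125.0°; drift -0.3° → track 124.7°, groundspeed 100.4 kt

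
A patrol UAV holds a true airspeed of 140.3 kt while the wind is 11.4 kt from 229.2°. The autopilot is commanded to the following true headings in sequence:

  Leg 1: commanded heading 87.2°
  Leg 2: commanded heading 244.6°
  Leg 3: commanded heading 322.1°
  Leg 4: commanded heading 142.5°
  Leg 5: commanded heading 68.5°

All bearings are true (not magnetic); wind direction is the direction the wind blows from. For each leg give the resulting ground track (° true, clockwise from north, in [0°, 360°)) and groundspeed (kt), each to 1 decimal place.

Leg 1: heading 87.2°; drift -2.7° → track 84.5°, groundspeed 149.4 kt
Leg 2: heading 244.6°; drift +1.3° → track 245.9°, groundspeed 129.3 kt
Leg 3: heading 322.1°; drift +4.6° → track 326.7°, groundspeed 141.3 kt
Leg 4: heading 142.5°; drift -4.7° → track 137.8°, groundspeed 140.1 kt
Leg 5: heading 68.5°; drift -1.4° → track 67.1°, groundspeed 151.1 kt

Leg 1: track=84.5°, groundspeed=149.4 kt
Leg 2: track=245.9°, groundspeed=129.3 kt
Leg 3: track=326.7°, groundspeed=141.3 kt
Leg 4: track=137.8°, groundspeed=140.1 kt
Leg 5: track=67.1°, groundspeed=151.1 kt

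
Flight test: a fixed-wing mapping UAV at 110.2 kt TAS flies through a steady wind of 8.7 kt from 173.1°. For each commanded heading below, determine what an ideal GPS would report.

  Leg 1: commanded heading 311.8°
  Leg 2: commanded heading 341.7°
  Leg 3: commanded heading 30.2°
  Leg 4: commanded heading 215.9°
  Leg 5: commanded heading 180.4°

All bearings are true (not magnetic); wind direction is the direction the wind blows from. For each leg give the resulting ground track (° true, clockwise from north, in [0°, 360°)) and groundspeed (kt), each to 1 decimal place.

Leg 1: heading 311.8°; drift +2.8° → track 314.6°, groundspeed 116.9 kt
Leg 2: heading 341.7°; drift +0.8° → track 342.5°, groundspeed 118.7 kt
Leg 3: heading 30.2°; drift -2.6° → track 27.6°, groundspeed 117.3 kt
Leg 4: heading 215.9°; drift +3.3° → track 219.2°, groundspeed 104.0 kt
Leg 5: heading 180.4°; drift +0.6° → track 181.0°, groundspeed 101.6 kt

Leg 1: track=314.6°, groundspeed=116.9 kt
Leg 2: track=342.5°, groundspeed=118.7 kt
Leg 3: track=27.6°, groundspeed=117.3 kt
Leg 4: track=219.2°, groundspeed=104.0 kt
Leg 5: track=181.0°, groundspeed=101.6 kt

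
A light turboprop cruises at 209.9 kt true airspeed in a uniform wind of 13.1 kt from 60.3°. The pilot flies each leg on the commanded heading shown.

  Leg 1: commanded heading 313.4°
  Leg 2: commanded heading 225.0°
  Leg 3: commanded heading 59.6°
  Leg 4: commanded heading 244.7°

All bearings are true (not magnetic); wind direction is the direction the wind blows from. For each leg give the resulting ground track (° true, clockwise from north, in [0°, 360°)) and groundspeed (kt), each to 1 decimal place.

Leg 1: heading 313.4°; drift -3.4° → track 310.0°, groundspeed 214.1 kt
Leg 2: heading 225.0°; drift +0.9° → track 225.9°, groundspeed 222.6 kt
Leg 3: heading 59.6°; drift +0.0° → track 59.6°, groundspeed 196.8 kt
Leg 4: heading 244.7°; drift -0.3° → track 244.4°, groundspeed 223.0 kt

Leg 1: track=310.0°, groundspeed=214.1 kt
Leg 2: track=225.9°, groundspeed=222.6 kt
Leg 3: track=59.6°, groundspeed=196.8 kt
Leg 4: track=244.4°, groundspeed=223.0 kt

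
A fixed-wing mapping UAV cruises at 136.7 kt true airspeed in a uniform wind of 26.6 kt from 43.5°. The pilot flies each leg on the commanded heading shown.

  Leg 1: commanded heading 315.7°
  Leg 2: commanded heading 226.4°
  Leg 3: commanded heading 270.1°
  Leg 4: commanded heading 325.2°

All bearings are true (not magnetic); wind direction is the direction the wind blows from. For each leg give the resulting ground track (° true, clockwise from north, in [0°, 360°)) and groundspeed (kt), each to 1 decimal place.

Leg 1: heading 315.7°; drift -11.1° → track 304.6°, groundspeed 138.3 kt
Leg 2: heading 226.4°; drift -0.5° → track 225.9°, groundspeed 163.3 kt
Leg 3: heading 270.1°; drift -7.1° → track 263.0°, groundspeed 156.2 kt
Leg 4: heading 325.2°; drift -11.2° → track 314.0°, groundspeed 133.9 kt

Leg 1: track=304.6°, groundspeed=138.3 kt
Leg 2: track=225.9°, groundspeed=163.3 kt
Leg 3: track=263.0°, groundspeed=156.2 kt
Leg 4: track=314.0°, groundspeed=133.9 kt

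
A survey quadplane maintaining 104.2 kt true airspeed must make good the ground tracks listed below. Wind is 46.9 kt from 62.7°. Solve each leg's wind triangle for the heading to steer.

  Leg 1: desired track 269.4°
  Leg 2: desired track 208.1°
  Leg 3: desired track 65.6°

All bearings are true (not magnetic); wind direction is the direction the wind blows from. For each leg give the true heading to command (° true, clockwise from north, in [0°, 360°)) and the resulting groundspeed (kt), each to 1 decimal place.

Leg 1: desired track 269.4°; wind correction +11.7° → command heading 281.1°, groundspeed 143.9 kt
Leg 2: desired track 208.1°; wind correction -14.8° → command heading 193.3°, groundspeed 139.3 kt
Leg 3: desired track 65.6°; wind correction -1.3° → command heading 64.3°, groundspeed 57.3 kt

Leg 1: heading=281.1°, groundspeed=143.9 kt
Leg 2: heading=193.3°, groundspeed=139.3 kt
Leg 3: heading=64.3°, groundspeed=57.3 kt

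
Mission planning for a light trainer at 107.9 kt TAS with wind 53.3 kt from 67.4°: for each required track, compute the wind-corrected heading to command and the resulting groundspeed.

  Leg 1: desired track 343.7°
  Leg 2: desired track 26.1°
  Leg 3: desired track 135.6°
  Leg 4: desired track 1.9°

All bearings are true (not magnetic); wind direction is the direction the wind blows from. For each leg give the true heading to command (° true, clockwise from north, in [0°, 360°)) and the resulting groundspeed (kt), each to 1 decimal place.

Leg 1: desired track 343.7°; wind correction +29.4° → command heading 13.1°, groundspeed 88.1 kt
Leg 2: desired track 26.1°; wind correction +19.0° → command heading 45.1°, groundspeed 62.0 kt
Leg 3: desired track 135.6°; wind correction -27.3° → command heading 108.3°, groundspeed 76.1 kt
Leg 4: desired track 1.9°; wind correction +26.7° → command heading 28.6°, groundspeed 74.3 kt

Leg 1: heading=13.1°, groundspeed=88.1 kt
Leg 2: heading=45.1°, groundspeed=62.0 kt
Leg 3: heading=108.3°, groundspeed=76.1 kt
Leg 4: heading=28.6°, groundspeed=74.3 kt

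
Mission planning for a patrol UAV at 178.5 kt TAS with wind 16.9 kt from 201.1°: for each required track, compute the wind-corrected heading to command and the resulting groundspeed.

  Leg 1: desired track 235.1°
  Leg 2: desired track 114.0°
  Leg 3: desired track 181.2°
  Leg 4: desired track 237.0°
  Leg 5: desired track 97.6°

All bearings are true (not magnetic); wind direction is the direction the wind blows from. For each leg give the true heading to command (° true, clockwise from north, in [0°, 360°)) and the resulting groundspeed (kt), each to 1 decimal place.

Leg 1: desired track 235.1°; wind correction -3.0° → command heading 232.1°, groundspeed 164.2 kt
Leg 2: desired track 114.0°; wind correction +5.4° → command heading 119.4°, groundspeed 176.8 kt
Leg 3: desired track 181.2°; wind correction +1.8° → command heading 183.0°, groundspeed 162.5 kt
Leg 4: desired track 237.0°; wind correction -3.2° → command heading 233.8°, groundspeed 164.5 kt
Leg 5: desired track 97.6°; wind correction +5.3° → command heading 102.9°, groundspeed 181.7 kt

Leg 1: heading=232.1°, groundspeed=164.2 kt
Leg 2: heading=119.4°, groundspeed=176.8 kt
Leg 3: heading=183.0°, groundspeed=162.5 kt
Leg 4: heading=233.8°, groundspeed=164.5 kt
Leg 5: heading=102.9°, groundspeed=181.7 kt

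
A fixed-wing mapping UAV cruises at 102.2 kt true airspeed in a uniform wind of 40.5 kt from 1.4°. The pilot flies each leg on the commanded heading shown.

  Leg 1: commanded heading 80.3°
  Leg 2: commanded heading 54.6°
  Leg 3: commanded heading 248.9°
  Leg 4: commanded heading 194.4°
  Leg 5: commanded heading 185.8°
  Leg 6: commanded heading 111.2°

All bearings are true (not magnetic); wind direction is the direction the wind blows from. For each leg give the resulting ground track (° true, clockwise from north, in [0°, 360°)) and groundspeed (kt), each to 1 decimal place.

Leg 1: track=103.1°, groundspeed=102.4 kt
Leg 2: track=77.2°, groundspeed=84.4 kt
Leg 3: track=231.3°, groundspeed=123.5 kt
Leg 4: track=190.7°, groundspeed=142.0 kt
Leg 5: track=184.6°, groundspeed=142.6 kt
Leg 6: track=129.4°, groundspeed=122.0 kt

Leg 1: heading 80.3°; drift +22.8° → track 103.1°, groundspeed 102.4 kt
Leg 2: heading 54.6°; drift +22.6° → track 77.2°, groundspeed 84.4 kt
Leg 3: heading 248.9°; drift -17.6° → track 231.3°, groundspeed 123.5 kt
Leg 4: heading 194.4°; drift -3.7° → track 190.7°, groundspeed 142.0 kt
Leg 5: heading 185.8°; drift -1.2° → track 184.6°, groundspeed 142.6 kt
Leg 6: heading 111.2°; drift +18.2° → track 129.4°, groundspeed 122.0 kt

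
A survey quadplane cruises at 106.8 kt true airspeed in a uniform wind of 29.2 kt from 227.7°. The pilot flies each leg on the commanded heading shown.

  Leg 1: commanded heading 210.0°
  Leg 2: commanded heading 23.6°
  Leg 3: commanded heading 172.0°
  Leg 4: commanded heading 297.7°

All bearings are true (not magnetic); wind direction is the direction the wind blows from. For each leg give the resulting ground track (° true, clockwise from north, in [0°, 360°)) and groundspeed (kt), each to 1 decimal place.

Leg 1: track=203.6°, groundspeed=79.5 kt
Leg 2: track=28.7°, groundspeed=134.0 kt
Leg 3: track=157.1°, groundspeed=93.5 kt
Leg 4: track=313.5°, groundspeed=100.6 kt

Leg 1: heading 210.0°; drift -6.4° → track 203.6°, groundspeed 79.5 kt
Leg 2: heading 23.6°; drift +5.1° → track 28.7°, groundspeed 134.0 kt
Leg 3: heading 172.0°; drift -14.9° → track 157.1°, groundspeed 93.5 kt
Leg 4: heading 297.7°; drift +15.8° → track 313.5°, groundspeed 100.6 kt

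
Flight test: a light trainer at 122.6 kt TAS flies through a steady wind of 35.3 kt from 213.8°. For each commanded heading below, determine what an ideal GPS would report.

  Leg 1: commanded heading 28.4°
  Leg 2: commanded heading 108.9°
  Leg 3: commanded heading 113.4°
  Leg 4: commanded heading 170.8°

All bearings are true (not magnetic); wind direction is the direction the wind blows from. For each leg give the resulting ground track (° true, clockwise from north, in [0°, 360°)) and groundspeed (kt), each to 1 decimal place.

Leg 1: heading 28.4°; drift +1.2° → track 29.6°, groundspeed 157.8 kt
Leg 2: heading 108.9°; drift -14.5° → track 94.4°, groundspeed 136.0 kt
Leg 3: heading 113.4°; drift -15.1° → track 98.3°, groundspeed 133.6 kt
Leg 4: heading 170.8°; drift -14.0° → track 156.8°, groundspeed 99.7 kt

Leg 1: track=29.6°, groundspeed=157.8 kt
Leg 2: track=94.4°, groundspeed=136.0 kt
Leg 3: track=98.3°, groundspeed=133.6 kt
Leg 4: track=156.8°, groundspeed=99.7 kt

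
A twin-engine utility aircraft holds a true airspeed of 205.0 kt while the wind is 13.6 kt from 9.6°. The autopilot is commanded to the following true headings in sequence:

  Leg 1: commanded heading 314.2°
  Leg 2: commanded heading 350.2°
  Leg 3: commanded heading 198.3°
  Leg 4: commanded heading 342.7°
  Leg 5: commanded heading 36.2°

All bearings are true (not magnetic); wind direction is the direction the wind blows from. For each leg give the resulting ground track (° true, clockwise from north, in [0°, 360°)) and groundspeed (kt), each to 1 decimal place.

Leg 1: track=311.0°, groundspeed=197.6 kt
Leg 2: track=348.9°, groundspeed=192.2 kt
Leg 3: track=197.8°, groundspeed=218.5 kt
Leg 4: track=340.9°, groundspeed=193.0 kt
Leg 5: track=38.0°, groundspeed=192.9 kt

Leg 1: heading 314.2°; drift -3.2° → track 311.0°, groundspeed 197.6 kt
Leg 2: heading 350.2°; drift -1.3° → track 348.9°, groundspeed 192.2 kt
Leg 3: heading 198.3°; drift -0.5° → track 197.8°, groundspeed 218.5 kt
Leg 4: heading 342.7°; drift -1.8° → track 340.9°, groundspeed 193.0 kt
Leg 5: heading 36.2°; drift +1.8° → track 38.0°, groundspeed 192.9 kt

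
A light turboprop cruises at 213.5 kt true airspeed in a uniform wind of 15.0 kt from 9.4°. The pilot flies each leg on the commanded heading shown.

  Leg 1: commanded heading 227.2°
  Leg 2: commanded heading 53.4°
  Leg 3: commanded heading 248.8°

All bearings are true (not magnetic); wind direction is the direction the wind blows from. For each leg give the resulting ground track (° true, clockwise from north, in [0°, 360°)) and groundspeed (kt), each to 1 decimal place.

Leg 1: heading 227.2°; drift -2.3° → track 224.9°, groundspeed 225.5 kt
Leg 2: heading 53.4°; drift +2.9° → track 56.3°, groundspeed 203.0 kt
Leg 3: heading 248.8°; drift -3.3° → track 245.5°, groundspeed 221.5 kt

Leg 1: track=224.9°, groundspeed=225.5 kt
Leg 2: track=56.3°, groundspeed=203.0 kt
Leg 3: track=245.5°, groundspeed=221.5 kt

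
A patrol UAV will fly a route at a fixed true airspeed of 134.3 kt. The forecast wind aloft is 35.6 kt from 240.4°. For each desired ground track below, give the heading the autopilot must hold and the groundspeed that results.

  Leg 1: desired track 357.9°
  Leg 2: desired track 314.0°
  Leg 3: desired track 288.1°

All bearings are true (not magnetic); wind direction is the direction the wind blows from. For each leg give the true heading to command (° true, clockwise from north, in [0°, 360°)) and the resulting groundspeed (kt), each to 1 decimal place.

Leg 1: heading=344.3°, groundspeed=147.0 kt
Leg 2: heading=299.3°, groundspeed=119.8 kt
Leg 3: heading=276.8°, groundspeed=107.7 kt

Leg 1: desired track 357.9°; wind correction -13.6° → command heading 344.3°, groundspeed 147.0 kt
Leg 2: desired track 314.0°; wind correction -14.7° → command heading 299.3°, groundspeed 119.8 kt
Leg 3: desired track 288.1°; wind correction -11.3° → command heading 276.8°, groundspeed 107.7 kt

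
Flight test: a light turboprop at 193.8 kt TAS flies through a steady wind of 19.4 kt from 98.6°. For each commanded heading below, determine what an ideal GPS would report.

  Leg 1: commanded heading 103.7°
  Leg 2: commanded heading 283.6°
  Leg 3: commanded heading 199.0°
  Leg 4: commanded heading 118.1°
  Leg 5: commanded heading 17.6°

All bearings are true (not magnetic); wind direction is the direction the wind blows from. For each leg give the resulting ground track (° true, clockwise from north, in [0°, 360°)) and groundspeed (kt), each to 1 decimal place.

Leg 1: track=104.3°, groundspeed=174.5 kt
Leg 2: track=283.1°, groundspeed=213.1 kt
Leg 3: track=204.5°, groundspeed=198.2 kt
Leg 4: track=120.2°, groundspeed=175.6 kt
Leg 5: track=11.9°, groundspeed=191.7 kt

Leg 1: heading 103.7°; drift +0.6° → track 104.3°, groundspeed 174.5 kt
Leg 2: heading 283.6°; drift -0.5° → track 283.1°, groundspeed 213.1 kt
Leg 3: heading 199.0°; drift +5.5° → track 204.5°, groundspeed 198.2 kt
Leg 4: heading 118.1°; drift +2.1° → track 120.2°, groundspeed 175.6 kt
Leg 5: heading 17.6°; drift -5.7° → track 11.9°, groundspeed 191.7 kt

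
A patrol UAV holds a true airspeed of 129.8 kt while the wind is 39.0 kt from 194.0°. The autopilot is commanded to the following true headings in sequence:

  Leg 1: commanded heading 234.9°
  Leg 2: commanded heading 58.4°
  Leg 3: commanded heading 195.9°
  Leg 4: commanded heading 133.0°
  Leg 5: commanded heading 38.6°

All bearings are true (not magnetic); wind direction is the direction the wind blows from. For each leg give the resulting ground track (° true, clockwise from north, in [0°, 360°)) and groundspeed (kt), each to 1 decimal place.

Leg 1: heading 234.9°; drift +14.3° → track 249.2°, groundspeed 103.5 kt
Leg 2: heading 58.4°; drift -9.8° → track 48.6°, groundspeed 160.0 kt
Leg 3: heading 195.9°; drift +0.8° → track 196.7°, groundspeed 90.8 kt
Leg 4: heading 133.0°; drift -17.1° → track 115.9°, groundspeed 116.0 kt
Leg 5: heading 38.6°; drift -5.6° → track 33.0°, groundspeed 166.1 kt

Leg 1: track=249.2°, groundspeed=103.5 kt
Leg 2: track=48.6°, groundspeed=160.0 kt
Leg 3: track=196.7°, groundspeed=90.8 kt
Leg 4: track=115.9°, groundspeed=116.0 kt
Leg 5: track=33.0°, groundspeed=166.1 kt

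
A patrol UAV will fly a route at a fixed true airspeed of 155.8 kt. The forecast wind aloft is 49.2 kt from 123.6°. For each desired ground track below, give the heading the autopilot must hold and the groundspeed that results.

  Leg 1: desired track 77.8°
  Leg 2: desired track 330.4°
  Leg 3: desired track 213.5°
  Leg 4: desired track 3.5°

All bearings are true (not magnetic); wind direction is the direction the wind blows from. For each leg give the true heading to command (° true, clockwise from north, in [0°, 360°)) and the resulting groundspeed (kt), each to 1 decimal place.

Leg 1: heading=90.9°, groundspeed=117.5 kt
Leg 2: heading=338.6°, groundspeed=198.1 kt
Leg 3: heading=195.1°, groundspeed=147.7 kt
Leg 4: heading=19.4°, groundspeed=174.5 kt

Leg 1: desired track 77.8°; wind correction +13.1° → command heading 90.9°, groundspeed 117.5 kt
Leg 2: desired track 330.4°; wind correction +8.2° → command heading 338.6°, groundspeed 198.1 kt
Leg 3: desired track 213.5°; wind correction -18.4° → command heading 195.1°, groundspeed 147.7 kt
Leg 4: desired track 3.5°; wind correction +15.9° → command heading 19.4°, groundspeed 174.5 kt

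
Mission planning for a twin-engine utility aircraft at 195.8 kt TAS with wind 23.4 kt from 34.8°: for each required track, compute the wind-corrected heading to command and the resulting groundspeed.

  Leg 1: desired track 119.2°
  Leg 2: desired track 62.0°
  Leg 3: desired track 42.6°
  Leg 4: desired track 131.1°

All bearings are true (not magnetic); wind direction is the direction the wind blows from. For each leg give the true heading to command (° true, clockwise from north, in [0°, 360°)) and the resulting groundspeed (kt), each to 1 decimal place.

Leg 1: heading=112.4°, groundspeed=192.1 kt
Leg 2: heading=58.9°, groundspeed=174.7 kt
Leg 3: heading=41.7°, groundspeed=172.6 kt
Leg 4: heading=124.3°, groundspeed=197.0 kt

Leg 1: desired track 119.2°; wind correction -6.8° → command heading 112.4°, groundspeed 192.1 kt
Leg 2: desired track 62.0°; wind correction -3.1° → command heading 58.9°, groundspeed 174.7 kt
Leg 3: desired track 42.6°; wind correction -0.9° → command heading 41.7°, groundspeed 172.6 kt
Leg 4: desired track 131.1°; wind correction -6.8° → command heading 124.3°, groundspeed 197.0 kt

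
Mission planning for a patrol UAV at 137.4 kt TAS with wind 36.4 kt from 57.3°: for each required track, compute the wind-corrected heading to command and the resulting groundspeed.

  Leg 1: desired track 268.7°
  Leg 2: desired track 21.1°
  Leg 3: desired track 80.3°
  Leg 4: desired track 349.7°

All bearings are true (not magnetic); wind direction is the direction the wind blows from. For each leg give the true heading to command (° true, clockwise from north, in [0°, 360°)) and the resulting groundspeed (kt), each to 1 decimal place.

Leg 1: heading=276.6°, groundspeed=167.2 kt
Leg 2: heading=30.1°, groundspeed=106.3 kt
Leg 3: heading=74.4°, groundspeed=103.2 kt
Leg 4: heading=3.9°, groundspeed=119.3 kt

Leg 1: desired track 268.7°; wind correction +7.9° → command heading 276.6°, groundspeed 167.2 kt
Leg 2: desired track 21.1°; wind correction +9.0° → command heading 30.1°, groundspeed 106.3 kt
Leg 3: desired track 80.3°; wind correction -5.9° → command heading 74.4°, groundspeed 103.2 kt
Leg 4: desired track 349.7°; wind correction +14.2° → command heading 3.9°, groundspeed 119.3 kt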